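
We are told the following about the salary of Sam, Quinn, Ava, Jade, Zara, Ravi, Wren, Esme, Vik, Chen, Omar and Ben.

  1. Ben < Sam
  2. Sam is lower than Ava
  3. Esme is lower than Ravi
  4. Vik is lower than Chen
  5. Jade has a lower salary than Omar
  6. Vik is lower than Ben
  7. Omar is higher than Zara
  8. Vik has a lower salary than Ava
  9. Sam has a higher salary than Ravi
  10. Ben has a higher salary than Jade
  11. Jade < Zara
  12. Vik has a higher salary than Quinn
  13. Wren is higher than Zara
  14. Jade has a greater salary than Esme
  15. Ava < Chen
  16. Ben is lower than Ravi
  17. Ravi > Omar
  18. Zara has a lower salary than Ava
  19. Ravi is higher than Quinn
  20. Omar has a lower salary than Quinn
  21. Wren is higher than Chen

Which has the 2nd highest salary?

The consecutive relations fix a unique order: Esme < Jade < Zara < Omar < Quinn < Vik < Ben < Ravi < Sam < Ava < Chen < Wren.
The 2nd largest is Chen.

Chen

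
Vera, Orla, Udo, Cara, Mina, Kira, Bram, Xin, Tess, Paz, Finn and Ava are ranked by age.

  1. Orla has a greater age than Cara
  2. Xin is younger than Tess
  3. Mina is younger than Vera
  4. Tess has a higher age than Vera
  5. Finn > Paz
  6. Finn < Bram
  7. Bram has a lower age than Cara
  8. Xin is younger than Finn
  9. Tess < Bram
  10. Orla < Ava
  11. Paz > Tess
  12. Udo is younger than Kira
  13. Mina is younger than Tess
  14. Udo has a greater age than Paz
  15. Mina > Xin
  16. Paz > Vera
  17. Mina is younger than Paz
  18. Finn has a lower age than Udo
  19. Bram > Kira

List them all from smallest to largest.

Xin < Mina < Vera < Tess < Paz < Finn < Udo < Kira < Bram < Cara < Orla < Ava

The consecutive links are each given: Xin < Mina; Mina < Vera; Vera < Tess; Tess < Paz; Paz < Finn; Finn < Udo; Udo < Kira; Kira < Bram; Bram < Cara; Cara < Orla; Orla < Ava.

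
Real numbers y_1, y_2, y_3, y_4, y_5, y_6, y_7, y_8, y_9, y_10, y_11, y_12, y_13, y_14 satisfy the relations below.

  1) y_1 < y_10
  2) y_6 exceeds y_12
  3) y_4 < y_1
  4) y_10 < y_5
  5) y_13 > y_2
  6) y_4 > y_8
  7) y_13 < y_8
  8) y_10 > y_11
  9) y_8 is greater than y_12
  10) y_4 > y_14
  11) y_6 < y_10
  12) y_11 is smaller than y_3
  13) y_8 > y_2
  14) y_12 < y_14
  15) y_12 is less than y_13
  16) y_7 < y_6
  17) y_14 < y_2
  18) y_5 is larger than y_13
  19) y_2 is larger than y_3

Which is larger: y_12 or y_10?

Link the given pairs in sequence: y_12 < y_14; y_14 < y_2; y_2 < y_13; y_13 < y_8; y_8 < y_4; y_4 < y_1; y_1 < y_10.
Chaining these gives y_12 < y_14 < y_2 < y_13 < y_8 < y_4 < y_1 < y_10.
So y_12 < y_10; y_10 is the larger of the two.

y_10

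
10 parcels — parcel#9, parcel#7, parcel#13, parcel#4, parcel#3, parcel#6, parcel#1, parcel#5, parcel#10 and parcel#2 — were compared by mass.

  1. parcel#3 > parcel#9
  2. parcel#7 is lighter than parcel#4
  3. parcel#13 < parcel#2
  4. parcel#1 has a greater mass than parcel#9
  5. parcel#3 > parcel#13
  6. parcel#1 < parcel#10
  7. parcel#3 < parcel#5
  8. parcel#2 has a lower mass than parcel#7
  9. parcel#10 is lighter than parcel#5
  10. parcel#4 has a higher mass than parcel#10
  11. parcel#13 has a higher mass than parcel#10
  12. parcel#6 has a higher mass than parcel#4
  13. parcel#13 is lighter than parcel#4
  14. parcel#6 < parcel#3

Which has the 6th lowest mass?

parcel#7

The consecutive relations fix a unique order: parcel#9 < parcel#1 < parcel#10 < parcel#13 < parcel#2 < parcel#7 < parcel#4 < parcel#6 < parcel#3 < parcel#5.
Counting 6 from the smallest end gives parcel#7.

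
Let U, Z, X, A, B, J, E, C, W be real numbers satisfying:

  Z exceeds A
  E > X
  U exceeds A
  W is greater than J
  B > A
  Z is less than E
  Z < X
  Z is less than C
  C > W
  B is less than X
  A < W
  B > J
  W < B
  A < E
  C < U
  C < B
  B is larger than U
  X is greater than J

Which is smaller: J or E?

J

J < W < C < U < B < X < E, by transitivity through W, C, U, B, X.
So J < E; J is the smaller of the two.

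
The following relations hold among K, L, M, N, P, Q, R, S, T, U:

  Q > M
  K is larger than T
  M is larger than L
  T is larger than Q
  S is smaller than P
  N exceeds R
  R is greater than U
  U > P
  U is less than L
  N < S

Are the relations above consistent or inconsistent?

inconsistent

Chaining the given relations yields R < N < S < P < U, so R < U. But one relation states U < R. These cannot both hold.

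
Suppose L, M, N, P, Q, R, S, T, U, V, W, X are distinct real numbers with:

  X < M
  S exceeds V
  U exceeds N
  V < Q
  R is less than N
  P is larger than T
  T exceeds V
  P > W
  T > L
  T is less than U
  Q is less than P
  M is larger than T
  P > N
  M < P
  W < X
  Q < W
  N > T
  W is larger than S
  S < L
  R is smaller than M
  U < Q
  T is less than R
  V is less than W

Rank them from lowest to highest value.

V < S < L < T < R < N < U < Q < W < X < M < P

The consecutive links are each given: V < S; S < L; L < T; T < R; R < N; N < U; U < Q; Q < W; W < X; X < M; M < P.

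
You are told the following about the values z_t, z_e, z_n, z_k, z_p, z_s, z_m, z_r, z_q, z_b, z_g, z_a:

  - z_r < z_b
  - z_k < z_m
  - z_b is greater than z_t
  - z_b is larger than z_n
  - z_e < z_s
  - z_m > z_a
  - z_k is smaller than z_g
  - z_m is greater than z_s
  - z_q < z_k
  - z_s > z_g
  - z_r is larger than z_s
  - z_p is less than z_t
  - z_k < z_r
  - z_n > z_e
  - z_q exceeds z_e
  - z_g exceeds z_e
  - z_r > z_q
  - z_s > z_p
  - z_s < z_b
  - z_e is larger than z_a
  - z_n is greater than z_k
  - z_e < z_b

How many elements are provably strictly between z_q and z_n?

1

Chaining upward from z_q reaches: z_k, z_g, z_s, z_r, z_m, z_b.
Chaining downward from z_n reaches: z_a, z_e, z_k.
Strictly between z_q and z_n are those in both lists: z_k — 1 element.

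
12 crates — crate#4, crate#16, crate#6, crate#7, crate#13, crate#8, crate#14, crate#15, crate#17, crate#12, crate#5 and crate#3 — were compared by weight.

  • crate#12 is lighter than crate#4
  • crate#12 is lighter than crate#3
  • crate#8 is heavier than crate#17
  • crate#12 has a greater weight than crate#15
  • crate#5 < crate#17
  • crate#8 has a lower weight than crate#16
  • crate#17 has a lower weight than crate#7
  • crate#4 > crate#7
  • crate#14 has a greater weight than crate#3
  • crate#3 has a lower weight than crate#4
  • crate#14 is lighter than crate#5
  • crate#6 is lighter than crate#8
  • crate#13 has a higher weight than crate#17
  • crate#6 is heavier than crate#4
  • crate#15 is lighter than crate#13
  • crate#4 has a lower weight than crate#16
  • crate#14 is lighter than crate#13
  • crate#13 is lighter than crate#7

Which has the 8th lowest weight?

Piecing the relations together gives one ordering: crate#15 < crate#12 < crate#3 < crate#14 < crate#5 < crate#17 < crate#13 < crate#7 < crate#4 < crate#6 < crate#8 < crate#16.
Counting 8 from the smallest end gives crate#7.

crate#7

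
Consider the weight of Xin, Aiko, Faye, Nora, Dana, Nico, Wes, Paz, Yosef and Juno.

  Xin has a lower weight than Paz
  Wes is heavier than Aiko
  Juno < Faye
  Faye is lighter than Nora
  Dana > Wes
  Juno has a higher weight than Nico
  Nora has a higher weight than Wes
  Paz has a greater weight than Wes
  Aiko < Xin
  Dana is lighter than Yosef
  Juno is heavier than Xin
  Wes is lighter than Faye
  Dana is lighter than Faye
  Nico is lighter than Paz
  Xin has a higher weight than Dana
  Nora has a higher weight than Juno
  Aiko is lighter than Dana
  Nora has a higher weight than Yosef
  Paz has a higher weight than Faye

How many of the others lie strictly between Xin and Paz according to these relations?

Chaining upward from Xin reaches: Juno, Faye, Nora.
Chaining downward from Paz reaches: Aiko, Wes, Dana, Nico, Juno, Faye.
Strictly between Xin and Paz are those in both lists: Juno, Faye — 2 elements.

2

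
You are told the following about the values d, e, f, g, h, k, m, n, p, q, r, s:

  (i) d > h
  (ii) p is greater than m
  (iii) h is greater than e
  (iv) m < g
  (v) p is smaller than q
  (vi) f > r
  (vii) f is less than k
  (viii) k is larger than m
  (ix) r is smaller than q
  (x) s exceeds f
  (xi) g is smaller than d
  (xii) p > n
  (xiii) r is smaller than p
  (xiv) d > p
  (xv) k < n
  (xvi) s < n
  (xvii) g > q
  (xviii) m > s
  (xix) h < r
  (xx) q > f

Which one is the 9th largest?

f

The consecutive relations fix a unique order: e < h < r < f < s < m < k < n < p < q < g < d.
The 9th largest is f.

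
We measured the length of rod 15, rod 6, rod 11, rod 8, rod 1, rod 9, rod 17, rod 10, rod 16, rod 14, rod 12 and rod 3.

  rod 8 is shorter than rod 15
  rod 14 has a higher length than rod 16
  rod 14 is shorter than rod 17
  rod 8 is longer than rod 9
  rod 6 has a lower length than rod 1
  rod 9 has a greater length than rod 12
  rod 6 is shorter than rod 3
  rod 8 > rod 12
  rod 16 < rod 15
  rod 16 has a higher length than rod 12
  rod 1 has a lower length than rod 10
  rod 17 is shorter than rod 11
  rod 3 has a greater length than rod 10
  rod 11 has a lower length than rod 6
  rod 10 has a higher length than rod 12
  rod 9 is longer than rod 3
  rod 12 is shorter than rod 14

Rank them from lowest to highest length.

Each adjacent pair is fixed by a given relation: rod 12 < rod 16; rod 16 < rod 14; rod 14 < rod 17; rod 17 < rod 11; rod 11 < rod 6; rod 6 < rod 1; rod 1 < rod 10; rod 10 < rod 3; rod 3 < rod 9; rod 9 < rod 8; rod 8 < rod 15. Chaining them end to end gives the full order.

rod 12 < rod 16 < rod 14 < rod 17 < rod 11 < rod 6 < rod 1 < rod 10 < rod 3 < rod 9 < rod 8 < rod 15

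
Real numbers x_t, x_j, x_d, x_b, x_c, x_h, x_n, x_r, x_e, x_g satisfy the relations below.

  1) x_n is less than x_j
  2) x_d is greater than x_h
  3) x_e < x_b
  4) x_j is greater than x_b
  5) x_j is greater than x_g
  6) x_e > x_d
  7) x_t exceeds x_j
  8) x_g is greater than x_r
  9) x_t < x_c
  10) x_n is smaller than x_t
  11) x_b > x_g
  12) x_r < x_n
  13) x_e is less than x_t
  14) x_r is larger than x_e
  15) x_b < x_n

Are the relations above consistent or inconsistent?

consistent

The single ordering x_h < x_d < x_e < x_r < x_g < x_b < x_n < x_j < x_t < x_c satisfies every listed relation, so no contradiction arises.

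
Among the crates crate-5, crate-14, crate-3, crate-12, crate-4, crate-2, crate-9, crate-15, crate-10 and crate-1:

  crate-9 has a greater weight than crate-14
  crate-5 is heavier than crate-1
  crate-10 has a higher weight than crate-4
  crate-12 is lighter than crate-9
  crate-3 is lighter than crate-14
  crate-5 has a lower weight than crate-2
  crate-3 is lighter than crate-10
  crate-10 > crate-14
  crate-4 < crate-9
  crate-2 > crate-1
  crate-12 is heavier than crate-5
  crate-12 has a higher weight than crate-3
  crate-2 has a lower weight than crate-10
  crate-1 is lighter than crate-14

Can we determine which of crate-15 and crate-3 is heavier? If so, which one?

undetermined

Following every chain through crate-15: nothing is chained to crate-15.
crate-3 is not reached, and no chain runs the other way from crate-3 to crate-15.
So the given relations leave the order of crate-15 and crate-3 undetermined.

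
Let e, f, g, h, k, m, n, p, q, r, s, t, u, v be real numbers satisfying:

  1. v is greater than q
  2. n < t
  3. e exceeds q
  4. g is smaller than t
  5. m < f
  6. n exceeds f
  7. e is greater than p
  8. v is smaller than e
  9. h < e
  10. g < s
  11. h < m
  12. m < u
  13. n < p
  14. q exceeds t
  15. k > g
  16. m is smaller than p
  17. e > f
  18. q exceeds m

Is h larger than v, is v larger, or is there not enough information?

v

h < m and m < f give h < f.
Then f < n extends the chain to n.
With n < t: h < m < f < n < t.
Then t < q extends the chain to q.
Then q < v extends the chain to v.
So v is larger.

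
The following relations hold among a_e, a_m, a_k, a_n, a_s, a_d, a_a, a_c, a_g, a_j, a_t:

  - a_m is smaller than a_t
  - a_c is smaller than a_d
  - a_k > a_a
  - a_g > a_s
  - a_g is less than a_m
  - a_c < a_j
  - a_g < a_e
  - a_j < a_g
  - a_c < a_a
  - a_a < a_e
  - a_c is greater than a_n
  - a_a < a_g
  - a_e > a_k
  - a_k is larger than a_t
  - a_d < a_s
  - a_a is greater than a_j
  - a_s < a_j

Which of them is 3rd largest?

a_t

Chaining the given pairs: a_n < a_c < a_d < a_s < a_j < a_a < a_g < a_m < a_t < a_k < a_e.
The 3rd largest is a_t.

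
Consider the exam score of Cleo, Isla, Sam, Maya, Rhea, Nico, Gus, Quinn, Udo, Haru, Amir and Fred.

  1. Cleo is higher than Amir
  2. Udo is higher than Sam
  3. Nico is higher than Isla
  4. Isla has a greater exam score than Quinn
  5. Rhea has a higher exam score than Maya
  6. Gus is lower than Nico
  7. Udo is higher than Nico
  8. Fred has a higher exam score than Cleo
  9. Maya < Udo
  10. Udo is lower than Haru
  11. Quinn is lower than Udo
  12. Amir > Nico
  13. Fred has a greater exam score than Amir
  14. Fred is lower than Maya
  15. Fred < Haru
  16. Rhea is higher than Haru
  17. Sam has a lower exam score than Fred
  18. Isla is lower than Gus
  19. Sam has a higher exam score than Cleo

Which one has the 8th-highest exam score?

Piecing the relations together gives one ordering: Quinn < Isla < Gus < Nico < Amir < Cleo < Sam < Fred < Maya < Udo < Haru < Rhea.
The 8th largest is Amir.

Amir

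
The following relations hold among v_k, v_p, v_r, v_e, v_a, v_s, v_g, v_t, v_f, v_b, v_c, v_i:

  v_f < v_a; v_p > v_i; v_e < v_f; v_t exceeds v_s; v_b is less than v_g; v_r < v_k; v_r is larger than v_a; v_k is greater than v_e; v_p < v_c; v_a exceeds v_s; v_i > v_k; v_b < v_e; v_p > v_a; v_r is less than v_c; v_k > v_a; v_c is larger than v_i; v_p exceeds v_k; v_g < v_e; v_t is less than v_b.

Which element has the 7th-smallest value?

v_a

Piecing the relations together gives one ordering: v_s < v_t < v_b < v_g < v_e < v_f < v_a < v_r < v_k < v_i < v_p < v_c.
Counting 7 from the smallest end gives v_a.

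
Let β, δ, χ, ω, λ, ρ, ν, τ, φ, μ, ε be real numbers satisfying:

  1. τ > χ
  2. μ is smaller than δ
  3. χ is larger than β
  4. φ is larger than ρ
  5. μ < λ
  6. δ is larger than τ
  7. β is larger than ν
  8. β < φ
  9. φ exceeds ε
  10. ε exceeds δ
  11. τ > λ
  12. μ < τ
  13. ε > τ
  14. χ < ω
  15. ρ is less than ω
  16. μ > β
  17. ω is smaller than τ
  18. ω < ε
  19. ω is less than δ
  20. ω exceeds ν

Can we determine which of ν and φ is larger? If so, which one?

φ

The relevant relations are ν < β; β < χ; χ < ω; ω < δ; δ < ε; ε < φ.
Together: ν < β < χ < ω < δ < ε < φ.
So φ is larger.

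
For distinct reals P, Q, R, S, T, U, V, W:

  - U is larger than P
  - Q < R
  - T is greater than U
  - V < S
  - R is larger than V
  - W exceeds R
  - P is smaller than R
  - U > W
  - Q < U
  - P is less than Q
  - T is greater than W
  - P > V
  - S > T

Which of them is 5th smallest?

The consecutive relations fix a unique order: V < P < Q < R < W < U < T < S.
Counting 5 from the smallest end gives W.

W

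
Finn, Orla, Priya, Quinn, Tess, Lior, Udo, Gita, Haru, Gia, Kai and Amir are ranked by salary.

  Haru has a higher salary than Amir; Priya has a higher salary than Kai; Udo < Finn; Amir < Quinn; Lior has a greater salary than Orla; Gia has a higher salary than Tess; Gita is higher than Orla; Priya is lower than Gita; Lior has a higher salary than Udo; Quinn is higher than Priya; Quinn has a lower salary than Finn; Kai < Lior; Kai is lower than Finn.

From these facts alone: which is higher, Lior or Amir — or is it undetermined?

undetermined

Following every chain through Amir: above Amir we get Quinn, Haru, Finn.
Lior is not reached, and no chain runs the other way from Lior to Amir.
So the given relations leave the order of Amir and Lior undetermined.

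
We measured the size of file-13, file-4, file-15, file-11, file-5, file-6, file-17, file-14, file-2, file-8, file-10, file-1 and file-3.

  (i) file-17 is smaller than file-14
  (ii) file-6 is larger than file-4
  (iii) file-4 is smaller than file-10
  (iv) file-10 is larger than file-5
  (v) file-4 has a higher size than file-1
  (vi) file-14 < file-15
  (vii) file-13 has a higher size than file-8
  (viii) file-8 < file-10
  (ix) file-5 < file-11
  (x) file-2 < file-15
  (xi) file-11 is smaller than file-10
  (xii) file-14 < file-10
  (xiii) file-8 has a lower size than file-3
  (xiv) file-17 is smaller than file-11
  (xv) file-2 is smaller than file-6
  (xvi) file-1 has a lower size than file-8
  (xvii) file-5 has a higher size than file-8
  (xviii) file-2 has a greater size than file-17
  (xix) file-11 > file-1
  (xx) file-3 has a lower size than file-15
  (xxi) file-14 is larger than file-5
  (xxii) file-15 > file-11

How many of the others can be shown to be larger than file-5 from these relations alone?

From file-5 the given relations immediately reach file-14, file-11, file-10.
From those, file-15 — 4 in total.
No other element is forced above file-5 by the given relations, so the count is 4.

4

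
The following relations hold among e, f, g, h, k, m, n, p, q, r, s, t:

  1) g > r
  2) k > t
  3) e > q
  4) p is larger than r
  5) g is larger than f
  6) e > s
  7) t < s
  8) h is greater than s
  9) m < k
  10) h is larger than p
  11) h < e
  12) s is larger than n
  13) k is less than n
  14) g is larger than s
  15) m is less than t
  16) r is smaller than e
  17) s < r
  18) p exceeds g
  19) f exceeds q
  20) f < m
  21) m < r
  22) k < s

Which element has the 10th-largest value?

Piecing the relations together gives one ordering: q < f < m < t < k < n < s < r < g < p < h < e.
The 10th largest is m.

m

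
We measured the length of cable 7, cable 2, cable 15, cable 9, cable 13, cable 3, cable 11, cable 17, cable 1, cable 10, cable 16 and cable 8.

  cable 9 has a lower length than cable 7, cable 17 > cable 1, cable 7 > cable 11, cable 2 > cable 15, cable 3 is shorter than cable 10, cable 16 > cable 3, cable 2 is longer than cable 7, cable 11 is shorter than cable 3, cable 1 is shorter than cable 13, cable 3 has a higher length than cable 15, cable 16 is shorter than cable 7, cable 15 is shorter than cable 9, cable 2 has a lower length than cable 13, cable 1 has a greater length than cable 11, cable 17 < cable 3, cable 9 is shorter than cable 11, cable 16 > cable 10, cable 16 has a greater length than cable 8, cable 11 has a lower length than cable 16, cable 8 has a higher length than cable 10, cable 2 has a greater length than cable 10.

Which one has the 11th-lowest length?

cable 2

Chaining the given pairs: cable 15 < cable 9 < cable 11 < cable 1 < cable 17 < cable 3 < cable 10 < cable 8 < cable 16 < cable 7 < cable 2 < cable 13.
The 11th smallest is cable 2.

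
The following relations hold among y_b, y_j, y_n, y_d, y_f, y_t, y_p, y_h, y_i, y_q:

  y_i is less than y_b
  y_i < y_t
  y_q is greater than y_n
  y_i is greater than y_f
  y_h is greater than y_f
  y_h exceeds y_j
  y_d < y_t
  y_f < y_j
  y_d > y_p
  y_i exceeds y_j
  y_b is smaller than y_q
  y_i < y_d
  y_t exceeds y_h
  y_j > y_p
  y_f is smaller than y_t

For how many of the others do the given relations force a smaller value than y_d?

4

From y_d the given relations immediately reach y_p, y_i.
From those, y_f, y_j — 4 in total.
Nothing else is reachable below y_d; 4 in all.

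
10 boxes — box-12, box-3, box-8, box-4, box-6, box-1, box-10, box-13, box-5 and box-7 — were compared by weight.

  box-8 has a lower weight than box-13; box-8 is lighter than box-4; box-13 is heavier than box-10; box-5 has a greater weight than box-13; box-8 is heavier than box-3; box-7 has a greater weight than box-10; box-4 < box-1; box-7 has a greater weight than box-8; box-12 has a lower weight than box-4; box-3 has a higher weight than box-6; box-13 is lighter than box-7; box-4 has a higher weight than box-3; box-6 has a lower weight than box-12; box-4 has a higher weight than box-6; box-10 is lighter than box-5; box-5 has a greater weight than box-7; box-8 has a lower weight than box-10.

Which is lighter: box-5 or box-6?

box-6

The relevant relations are box-6 < box-3; box-3 < box-8; box-8 < box-10; box-10 < box-7; box-7 < box-5.
Together: box-6 < box-3 < box-8 < box-10 < box-7 < box-5.
So box-6 < box-5; box-6 is the lighter of the two.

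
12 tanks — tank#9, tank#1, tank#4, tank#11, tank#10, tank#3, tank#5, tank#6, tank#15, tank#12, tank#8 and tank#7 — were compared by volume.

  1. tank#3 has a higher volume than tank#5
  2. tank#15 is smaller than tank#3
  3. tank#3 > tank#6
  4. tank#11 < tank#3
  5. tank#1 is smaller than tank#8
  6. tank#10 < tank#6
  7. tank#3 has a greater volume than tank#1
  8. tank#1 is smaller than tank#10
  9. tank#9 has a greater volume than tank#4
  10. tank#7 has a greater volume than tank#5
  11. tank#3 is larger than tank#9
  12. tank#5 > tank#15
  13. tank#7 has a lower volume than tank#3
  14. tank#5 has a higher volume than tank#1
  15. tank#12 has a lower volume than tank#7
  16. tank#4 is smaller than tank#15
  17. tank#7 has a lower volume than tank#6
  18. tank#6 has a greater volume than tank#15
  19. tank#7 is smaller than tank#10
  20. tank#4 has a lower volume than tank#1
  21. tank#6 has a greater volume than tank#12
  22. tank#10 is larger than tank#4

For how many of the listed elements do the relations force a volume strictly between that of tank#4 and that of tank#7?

Chaining upward from tank#4 reaches: tank#15, tank#1, tank#5, tank#9, tank#10, tank#6, tank#8, tank#3.
Chaining downward from tank#7 reaches: tank#12, tank#15, tank#1, tank#5.
Strictly between tank#4 and tank#7 are those in both lists: tank#15, tank#1, tank#5 — 3 elements.

3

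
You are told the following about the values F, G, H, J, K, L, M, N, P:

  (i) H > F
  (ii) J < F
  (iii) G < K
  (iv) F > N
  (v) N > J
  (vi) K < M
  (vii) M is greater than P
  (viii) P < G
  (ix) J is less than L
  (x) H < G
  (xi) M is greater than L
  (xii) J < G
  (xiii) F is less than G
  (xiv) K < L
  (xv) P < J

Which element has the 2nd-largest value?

L

Piecing the relations together gives one ordering: P < J < N < F < H < G < K < L < M.
Counting 2 from the largest end gives L.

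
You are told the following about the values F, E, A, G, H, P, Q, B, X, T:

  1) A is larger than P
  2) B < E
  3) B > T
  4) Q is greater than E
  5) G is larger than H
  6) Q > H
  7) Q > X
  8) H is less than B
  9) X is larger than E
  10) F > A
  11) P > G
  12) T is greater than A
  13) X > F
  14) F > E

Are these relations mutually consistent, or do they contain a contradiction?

consistent

Every relation is compatible with H < G < P < A < T < B < E < F < X < Q; the set is consistent.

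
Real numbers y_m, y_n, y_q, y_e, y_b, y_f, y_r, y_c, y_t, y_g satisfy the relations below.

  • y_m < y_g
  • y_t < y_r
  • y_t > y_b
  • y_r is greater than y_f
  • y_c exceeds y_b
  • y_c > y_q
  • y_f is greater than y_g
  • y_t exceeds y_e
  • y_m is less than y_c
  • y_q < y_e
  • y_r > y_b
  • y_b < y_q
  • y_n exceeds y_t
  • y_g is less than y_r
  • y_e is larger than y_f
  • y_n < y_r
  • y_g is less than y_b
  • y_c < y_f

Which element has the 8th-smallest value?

Chaining the given pairs: y_m < y_g < y_b < y_q < y_c < y_f < y_e < y_t < y_n < y_r.
The 8th smallest is y_t.

y_t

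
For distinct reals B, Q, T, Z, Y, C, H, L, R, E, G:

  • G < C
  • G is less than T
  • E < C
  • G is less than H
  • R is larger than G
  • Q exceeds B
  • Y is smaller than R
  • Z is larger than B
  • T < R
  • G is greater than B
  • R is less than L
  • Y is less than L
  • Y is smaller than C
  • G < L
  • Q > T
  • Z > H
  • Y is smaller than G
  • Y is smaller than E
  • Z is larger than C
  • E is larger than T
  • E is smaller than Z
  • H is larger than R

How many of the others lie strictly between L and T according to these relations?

1

Chaining upward from T reaches: E, R, Q, H, C, Z.
Chaining downward from L reaches: B, Y, G, R.
Strictly between T and L are those in both lists: R — 1 element.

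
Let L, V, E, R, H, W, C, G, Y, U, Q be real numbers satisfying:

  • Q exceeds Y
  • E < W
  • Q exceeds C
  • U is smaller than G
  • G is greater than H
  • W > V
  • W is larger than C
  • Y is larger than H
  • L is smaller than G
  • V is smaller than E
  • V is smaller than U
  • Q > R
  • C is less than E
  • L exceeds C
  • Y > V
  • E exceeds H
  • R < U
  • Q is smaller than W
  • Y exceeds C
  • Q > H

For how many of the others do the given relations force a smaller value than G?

6

Directly below G: U, H, L.
One step further: V, R, C (6 so far).
No other element is forced below G by the given relations, so the count is 6.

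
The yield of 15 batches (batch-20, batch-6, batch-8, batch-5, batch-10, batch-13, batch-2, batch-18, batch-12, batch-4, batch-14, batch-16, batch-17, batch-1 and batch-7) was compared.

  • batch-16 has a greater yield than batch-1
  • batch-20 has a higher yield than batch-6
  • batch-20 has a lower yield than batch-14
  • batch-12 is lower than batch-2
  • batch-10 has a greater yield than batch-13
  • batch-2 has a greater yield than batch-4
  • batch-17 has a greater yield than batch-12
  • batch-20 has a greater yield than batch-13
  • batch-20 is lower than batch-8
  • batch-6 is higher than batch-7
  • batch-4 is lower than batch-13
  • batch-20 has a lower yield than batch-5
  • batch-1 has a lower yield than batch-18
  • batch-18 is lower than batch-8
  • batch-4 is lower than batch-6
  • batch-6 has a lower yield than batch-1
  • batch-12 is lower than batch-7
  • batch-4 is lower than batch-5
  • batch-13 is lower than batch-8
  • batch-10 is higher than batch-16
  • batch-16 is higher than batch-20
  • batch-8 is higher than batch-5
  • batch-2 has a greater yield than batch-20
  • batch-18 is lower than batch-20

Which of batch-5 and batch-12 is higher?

The relevant relations are batch-12 < batch-7; batch-7 < batch-6; batch-6 < batch-1; batch-1 < batch-18; batch-18 < batch-20; batch-20 < batch-5.
Together: batch-12 < batch-7 < batch-6 < batch-1 < batch-18 < batch-20 < batch-5.
So batch-12 < batch-5; batch-5 is the higher of the two.

batch-5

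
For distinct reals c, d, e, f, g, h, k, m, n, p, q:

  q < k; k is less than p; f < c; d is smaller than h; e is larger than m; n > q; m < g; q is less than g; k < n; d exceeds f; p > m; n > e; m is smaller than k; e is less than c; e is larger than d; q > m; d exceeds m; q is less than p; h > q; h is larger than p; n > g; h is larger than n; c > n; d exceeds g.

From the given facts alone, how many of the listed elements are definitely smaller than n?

Directly below n: q, g, k, e.
One step further: m, d (6 so far).
One step further: f (7 so far).
Nothing else is reachable below n; 7 in all.

7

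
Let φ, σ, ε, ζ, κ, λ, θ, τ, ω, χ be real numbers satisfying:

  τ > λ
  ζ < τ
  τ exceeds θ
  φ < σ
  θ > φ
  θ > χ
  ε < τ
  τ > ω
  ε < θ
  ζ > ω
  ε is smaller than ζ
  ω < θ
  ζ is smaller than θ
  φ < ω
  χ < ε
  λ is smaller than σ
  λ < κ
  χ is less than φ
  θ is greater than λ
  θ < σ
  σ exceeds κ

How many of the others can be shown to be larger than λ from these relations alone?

The elements the relations force above λ are θ, κ, σ, τ — no chain reaches any other.
That is 4.

4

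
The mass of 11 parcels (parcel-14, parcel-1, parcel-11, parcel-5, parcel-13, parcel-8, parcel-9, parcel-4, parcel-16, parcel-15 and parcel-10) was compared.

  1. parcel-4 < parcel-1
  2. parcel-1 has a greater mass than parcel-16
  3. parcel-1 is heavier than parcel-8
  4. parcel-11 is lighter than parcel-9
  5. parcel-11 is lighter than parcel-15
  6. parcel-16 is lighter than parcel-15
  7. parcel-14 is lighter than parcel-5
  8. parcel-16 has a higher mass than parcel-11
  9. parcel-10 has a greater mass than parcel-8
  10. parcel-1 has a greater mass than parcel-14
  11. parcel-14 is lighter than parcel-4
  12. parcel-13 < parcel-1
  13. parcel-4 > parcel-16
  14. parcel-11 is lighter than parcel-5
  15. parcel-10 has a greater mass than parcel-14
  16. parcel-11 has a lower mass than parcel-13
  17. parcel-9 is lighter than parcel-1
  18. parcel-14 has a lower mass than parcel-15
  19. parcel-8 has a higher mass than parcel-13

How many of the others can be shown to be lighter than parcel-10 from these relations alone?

The elements the relations force below parcel-10 are parcel-14, parcel-11, parcel-13, parcel-8 — no chain reaches any other.
That is 4.

4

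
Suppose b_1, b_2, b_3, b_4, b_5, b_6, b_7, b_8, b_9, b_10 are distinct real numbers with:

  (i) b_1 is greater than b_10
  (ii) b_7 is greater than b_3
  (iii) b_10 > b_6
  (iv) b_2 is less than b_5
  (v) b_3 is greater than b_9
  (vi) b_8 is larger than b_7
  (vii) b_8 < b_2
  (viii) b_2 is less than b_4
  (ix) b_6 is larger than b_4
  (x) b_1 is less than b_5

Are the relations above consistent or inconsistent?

Every relation is compatible with b_9 < b_3 < b_7 < b_8 < b_2 < b_4 < b_6 < b_10 < b_1 < b_5; the set is consistent.

consistent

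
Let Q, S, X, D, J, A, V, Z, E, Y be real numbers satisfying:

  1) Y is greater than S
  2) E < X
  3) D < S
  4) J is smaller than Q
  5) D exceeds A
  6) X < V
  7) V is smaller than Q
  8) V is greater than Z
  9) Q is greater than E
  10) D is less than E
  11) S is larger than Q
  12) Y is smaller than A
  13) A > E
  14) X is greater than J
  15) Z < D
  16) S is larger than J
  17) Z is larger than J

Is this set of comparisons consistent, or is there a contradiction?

inconsistent

We have A < D stated directly, yet also D < E < X < V < Q < S < Y < A by chaining the others — so D < A. Contradiction.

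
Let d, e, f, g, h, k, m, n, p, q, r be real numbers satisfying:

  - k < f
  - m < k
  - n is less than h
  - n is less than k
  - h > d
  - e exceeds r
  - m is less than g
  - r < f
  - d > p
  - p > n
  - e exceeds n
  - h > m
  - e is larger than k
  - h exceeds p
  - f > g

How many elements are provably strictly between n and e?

1

The relations place n below e. An element lies strictly between them when it is forced above n and also forced below e.
Above n: {p, k, d, h, f}. Below e: {m, r, k}.
Intersection: {k} — 1.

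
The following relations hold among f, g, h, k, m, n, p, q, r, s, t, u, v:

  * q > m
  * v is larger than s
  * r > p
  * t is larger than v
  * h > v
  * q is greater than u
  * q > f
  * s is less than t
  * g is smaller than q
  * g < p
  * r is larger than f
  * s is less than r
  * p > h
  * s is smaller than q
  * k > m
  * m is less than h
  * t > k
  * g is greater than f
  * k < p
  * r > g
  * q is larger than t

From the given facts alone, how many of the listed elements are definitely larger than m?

The elements the relations force above m are h, k, t, q, p, r — no chain reaches any other.
That is 6.

6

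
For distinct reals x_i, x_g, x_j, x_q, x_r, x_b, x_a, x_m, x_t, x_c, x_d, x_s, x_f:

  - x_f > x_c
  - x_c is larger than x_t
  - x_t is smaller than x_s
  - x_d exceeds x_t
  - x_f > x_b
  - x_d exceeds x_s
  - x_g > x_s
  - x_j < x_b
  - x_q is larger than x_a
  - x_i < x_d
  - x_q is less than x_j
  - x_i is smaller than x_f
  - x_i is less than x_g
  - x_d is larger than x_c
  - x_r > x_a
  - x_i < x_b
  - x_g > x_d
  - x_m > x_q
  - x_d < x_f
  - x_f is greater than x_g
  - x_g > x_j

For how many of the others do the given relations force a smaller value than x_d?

4

Directly below x_d: x_t, x_i, x_s, x_c.
No other element is forced below x_d by the given relations, so the count is 4.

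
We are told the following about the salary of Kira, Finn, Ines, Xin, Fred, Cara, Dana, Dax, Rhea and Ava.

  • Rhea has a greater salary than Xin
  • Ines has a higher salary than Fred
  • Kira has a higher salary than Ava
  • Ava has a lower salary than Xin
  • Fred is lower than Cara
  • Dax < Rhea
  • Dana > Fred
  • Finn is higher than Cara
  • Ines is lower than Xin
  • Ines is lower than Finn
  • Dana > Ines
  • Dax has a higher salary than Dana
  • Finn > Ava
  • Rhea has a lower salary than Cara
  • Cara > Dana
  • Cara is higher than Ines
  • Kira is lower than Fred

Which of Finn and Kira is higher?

Kira < Fred and Fred < Ines give Kira < Ines.
Then Ines < Dana extends the chain to Dana.
With Dana < Dax: Kira < Fred < Ines < Dana < Dax.
With Dax < Rhea: Kira < Fred < Ines < Dana < Dax < Rhea.
With Rhea < Cara: Kira < Fred < Ines < Dana < Dax < Rhea < Cara.
With Cara < Finn: Kira < Fred < Ines < Dana < Dax < Rhea < Cara < Finn.
So Kira < Finn; Finn is the higher of the two.

Finn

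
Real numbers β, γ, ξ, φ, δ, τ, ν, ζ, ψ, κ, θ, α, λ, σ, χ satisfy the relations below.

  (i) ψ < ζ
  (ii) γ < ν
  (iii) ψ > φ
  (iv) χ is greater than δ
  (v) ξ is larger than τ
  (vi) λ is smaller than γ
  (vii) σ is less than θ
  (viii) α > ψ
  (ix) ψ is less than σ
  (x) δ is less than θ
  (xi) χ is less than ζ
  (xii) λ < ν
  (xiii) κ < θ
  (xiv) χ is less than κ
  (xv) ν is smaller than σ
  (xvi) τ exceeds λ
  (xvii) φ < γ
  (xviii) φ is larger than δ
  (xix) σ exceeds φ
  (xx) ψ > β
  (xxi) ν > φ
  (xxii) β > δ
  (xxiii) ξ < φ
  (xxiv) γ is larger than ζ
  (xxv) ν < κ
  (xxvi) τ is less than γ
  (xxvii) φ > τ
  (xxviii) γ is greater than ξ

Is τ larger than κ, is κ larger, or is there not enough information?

τ < ξ and ξ < φ give τ < φ.
With φ < ψ: τ < ξ < φ < ψ.
Then ψ < ζ extends the chain to ζ.
With ζ < γ: τ < ξ < φ < ψ < ζ < γ.
Then γ < ν extends the chain to ν.
Then ν < κ extends the chain to κ.
So κ is larger.

κ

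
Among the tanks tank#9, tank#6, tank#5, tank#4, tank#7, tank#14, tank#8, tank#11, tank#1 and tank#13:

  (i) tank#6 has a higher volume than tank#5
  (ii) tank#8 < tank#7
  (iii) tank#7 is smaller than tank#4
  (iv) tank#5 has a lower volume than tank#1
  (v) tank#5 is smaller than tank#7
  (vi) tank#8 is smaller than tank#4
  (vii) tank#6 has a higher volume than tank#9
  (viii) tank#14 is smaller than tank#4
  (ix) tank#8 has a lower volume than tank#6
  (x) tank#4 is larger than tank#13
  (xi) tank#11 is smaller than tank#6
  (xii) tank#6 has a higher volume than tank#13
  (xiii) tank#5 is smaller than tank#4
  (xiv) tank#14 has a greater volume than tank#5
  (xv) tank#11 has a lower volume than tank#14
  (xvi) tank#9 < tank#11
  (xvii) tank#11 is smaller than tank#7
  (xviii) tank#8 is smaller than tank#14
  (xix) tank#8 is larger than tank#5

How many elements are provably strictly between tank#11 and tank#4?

Chaining upward from tank#11 reaches: tank#7, tank#6, tank#14.
Chaining downward from tank#4 reaches: tank#9, tank#5, tank#8, tank#13, tank#7, tank#14.
Strictly between tank#11 and tank#4 are those in both lists: tank#7, tank#14 — 2 elements.

2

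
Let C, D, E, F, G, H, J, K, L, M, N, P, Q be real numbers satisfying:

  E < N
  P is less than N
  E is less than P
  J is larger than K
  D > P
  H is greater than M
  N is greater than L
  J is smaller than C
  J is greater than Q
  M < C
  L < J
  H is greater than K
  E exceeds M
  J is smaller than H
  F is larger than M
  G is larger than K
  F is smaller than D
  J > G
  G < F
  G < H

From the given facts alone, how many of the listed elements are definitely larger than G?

The elements the relations force above G are J, F, D, H, C — no chain reaches any other.
That is 5.

5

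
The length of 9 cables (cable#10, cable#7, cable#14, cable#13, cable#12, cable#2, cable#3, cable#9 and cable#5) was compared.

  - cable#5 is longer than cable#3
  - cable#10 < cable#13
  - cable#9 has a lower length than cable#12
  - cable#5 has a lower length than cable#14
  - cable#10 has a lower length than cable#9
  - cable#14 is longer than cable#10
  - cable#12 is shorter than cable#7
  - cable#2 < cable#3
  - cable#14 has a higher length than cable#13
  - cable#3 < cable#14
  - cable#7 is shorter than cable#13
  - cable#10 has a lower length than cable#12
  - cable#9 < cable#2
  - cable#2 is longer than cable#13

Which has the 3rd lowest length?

Piecing the relations together gives one ordering: cable#10 < cable#9 < cable#12 < cable#7 < cable#13 < cable#2 < cable#3 < cable#5 < cable#14.
The 3rd smallest is cable#12.

cable#12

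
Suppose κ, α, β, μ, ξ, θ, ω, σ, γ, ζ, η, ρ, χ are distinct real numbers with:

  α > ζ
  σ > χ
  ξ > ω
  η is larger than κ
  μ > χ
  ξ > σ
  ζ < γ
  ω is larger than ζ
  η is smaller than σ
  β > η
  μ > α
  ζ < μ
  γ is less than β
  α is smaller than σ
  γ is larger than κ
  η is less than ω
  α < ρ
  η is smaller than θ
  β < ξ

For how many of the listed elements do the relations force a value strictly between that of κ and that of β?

2

The relations place κ below β. An element lies strictly between them when it is forced above κ and also forced below β.
Above κ: {η, γ, ω, σ, ξ, θ}. Below β: {ζ, η, γ}.
Intersection: {η, γ} — 2.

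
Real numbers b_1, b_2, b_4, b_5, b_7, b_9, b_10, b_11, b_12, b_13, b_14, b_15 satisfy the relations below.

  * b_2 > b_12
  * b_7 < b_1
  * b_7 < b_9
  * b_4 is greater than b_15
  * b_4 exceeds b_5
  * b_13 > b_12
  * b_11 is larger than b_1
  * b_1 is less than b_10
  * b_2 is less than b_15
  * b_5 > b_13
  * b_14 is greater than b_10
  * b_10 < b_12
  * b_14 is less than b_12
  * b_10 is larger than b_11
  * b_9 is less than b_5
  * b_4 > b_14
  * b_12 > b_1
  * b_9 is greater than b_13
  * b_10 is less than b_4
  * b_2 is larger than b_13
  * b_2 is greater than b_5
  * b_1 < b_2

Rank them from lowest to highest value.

b_7 < b_1 < b_11 < b_10 < b_14 < b_12 < b_13 < b_9 < b_5 < b_2 < b_15 < b_4

Each adjacent pair is fixed by a given relation: b_7 < b_1; b_1 < b_11; b_11 < b_10; b_10 < b_14; b_14 < b_12; b_12 < b_13; b_13 < b_9; b_9 < b_5; b_5 < b_2; b_2 < b_15; b_15 < b_4. Chaining them end to end gives the full order.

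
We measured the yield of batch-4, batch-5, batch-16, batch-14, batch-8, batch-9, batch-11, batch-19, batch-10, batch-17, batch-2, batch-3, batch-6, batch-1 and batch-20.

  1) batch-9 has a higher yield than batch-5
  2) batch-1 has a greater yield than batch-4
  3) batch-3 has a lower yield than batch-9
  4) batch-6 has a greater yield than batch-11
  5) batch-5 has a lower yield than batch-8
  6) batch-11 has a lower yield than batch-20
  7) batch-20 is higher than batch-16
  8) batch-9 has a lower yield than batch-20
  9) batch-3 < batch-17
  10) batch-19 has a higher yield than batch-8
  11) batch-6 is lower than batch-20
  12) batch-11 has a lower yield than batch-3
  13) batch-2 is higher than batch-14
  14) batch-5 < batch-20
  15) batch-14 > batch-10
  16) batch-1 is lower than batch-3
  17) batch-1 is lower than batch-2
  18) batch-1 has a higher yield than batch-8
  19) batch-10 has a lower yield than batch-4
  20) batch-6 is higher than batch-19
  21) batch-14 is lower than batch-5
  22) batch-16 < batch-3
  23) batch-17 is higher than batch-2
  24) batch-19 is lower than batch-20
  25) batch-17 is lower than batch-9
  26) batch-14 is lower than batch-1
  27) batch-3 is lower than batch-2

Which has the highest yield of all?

batch-20

batch-10 is not greatest since batch-10 < batch-4; batch-16 is not greatest since batch-16 < batch-3; batch-4 is not greatest since batch-4 < batch-1; batch-14 is not greatest since batch-14 < batch-1; batch-11 is not greatest since batch-11 < batch-3; batch-5 is not greatest since batch-5 < batch-9; batch-8 is not greatest since batch-8 < batch-19; batch-1 is not greatest since batch-1 < batch-2; batch-19 is not greatest since batch-19 < batch-6; batch-3 is not greatest since batch-3 < batch-17; batch-2 is not greatest since batch-2 < batch-17; batch-17 is not greatest since batch-17 < batch-9; batch-6 is not greatest since batch-6 < batch-20; batch-9 is not greatest since batch-9 < batch-20.
Only batch-20 has nothing above it, so batch-20 is the highest yield.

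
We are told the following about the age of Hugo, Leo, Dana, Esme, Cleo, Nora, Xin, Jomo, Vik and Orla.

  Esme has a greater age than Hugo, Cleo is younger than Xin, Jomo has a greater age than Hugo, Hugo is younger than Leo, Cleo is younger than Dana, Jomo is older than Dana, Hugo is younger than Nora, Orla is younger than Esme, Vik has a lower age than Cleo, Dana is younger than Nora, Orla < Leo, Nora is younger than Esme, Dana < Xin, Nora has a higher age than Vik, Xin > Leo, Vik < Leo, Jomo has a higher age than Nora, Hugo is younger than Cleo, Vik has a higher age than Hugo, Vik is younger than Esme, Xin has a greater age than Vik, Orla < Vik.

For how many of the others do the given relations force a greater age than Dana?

4

The elements the relations force above Dana are Nora, Esme, Jomo, Xin — no chain reaches any other.
That is 4.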